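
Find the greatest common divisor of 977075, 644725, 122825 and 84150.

gcd(977075, 644725): 977075 = 1·644725 + 332350; 644725 = 1·332350 + 312375; 332350 = 1·312375 + 19975; 312375 = 15·19975 + 12750; 19975 = 1·12750 + 7225; 12750 = 1·7225 + 5525; 7225 = 1·5525 + 1700; 5525 = 3·1700 + 425; 1700 = 4·425 + 0 → 425
gcd(425, 122825): 122825 = 289·425 + 0 → 425
gcd(425, 84150): 84150 = 198·425 + 0 → 425

425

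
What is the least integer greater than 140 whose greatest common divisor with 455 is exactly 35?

Multiples of 35 above 140: 35·5, 35·6, … . Need the cofactor coprime to 455/35 = 13.
Checking s = 5, 6, … the first with gcd(s, 13) = 1 is s = 5, giving 175.

175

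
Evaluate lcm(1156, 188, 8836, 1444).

1156 = 2² · 17²; 188 = 2² · 47; 8836 = 2² · 47²; 1444 = 2² · 19²
lcm takes max exponent of each prime: 2² · 17² · 19² · 47² = 921851044

921851044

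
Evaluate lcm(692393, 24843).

101781771

gcd first: 692393 = 27·24843 + 21632; 24843 = 1·21632 + 3211; 21632 = 6·3211 + 2366; 3211 = 1·2366 + 845; 2366 = 2·845 + 676; 845 = 1·676 + 169; 676 = 4·169 + 0 → gcd = 169
lcm = 692393·24843/gcd = 17201119299/169 = 101781771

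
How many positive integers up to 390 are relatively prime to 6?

6 = 2·3. Inclusion–exclusion on these primes:
390 − ⌊390/2⌋ − ⌊390/3⌋ + ⌊390/6⌋ = 130

130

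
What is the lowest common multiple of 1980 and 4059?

1980 = 2² · 3² · 5 · 11; 4059 = 3² · 11 · 41
max exponents: 2² · 3² · 5 · 11 · 41 = 81180

81180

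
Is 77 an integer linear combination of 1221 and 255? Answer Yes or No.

No

By Bézout, 1221s − 255t = 77 has integer solutions iff gcd(1221, 255) | 77.
Euclid: 1221 = 4·255 + 201; 255 = 1·201 + 54; 201 = 3·54 + 39; 54 = 1·39 + 15; 39 = 2·15 + 9; 15 = 1·9 + 6; 9 = 1·6 + 3; 6 = 2·3 + 0. gcd = 3; 77 mod 3 = 2. No.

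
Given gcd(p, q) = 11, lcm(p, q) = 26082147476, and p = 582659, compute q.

p·q = gcd·lcm = 11·26082147476 = 286903622236, so q = 286903622236/582659 = 492404.

492404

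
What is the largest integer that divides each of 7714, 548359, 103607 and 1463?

133

7714 = 2 · 7 · 19 · 29; 548359 = 7² · 19² · 31; 103607 = 7 · 19² · 41; 1463 = 7 · 11 · 19
gcd takes min exponent of each prime: 7 · 19 = 133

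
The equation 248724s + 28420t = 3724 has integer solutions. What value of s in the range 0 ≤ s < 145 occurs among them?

76

Reduce mod 28420: 248724s ≡ 3724 (mod 28420). With g = gcd(248724, 28420) = 196 dividing 3724, divide through: 1269s ≡ 19 (mod 145).
Since gcd(1269, 145) = 1, s ≡ 19·(1269)⁻¹ ≡ 76 (mod 145). Smallest non-negative: 76.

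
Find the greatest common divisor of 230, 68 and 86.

2

gcd(230, 68): 230 = 3·68 + 26; 68 = 2·26 + 16; 26 = 1·16 + 10; 16 = 1·10 + 6; 10 = 1·6 + 4; 6 = 1·4 + 2; 4 = 2·2 + 0 → 2
gcd(2, 86): 86 = 43·2 + 0 → 2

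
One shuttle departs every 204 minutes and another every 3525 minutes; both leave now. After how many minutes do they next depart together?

gcd first: 3525 = 17·204 + 57; 204 = 3·57 + 33; 57 = 1·33 + 24; 33 = 1·24 + 9; 24 = 2·9 + 6; 9 = 1·6 + 3; 6 = 2·3 + 0 → gcd = 3
lcm = 204·3525/gcd = 719100/3 = 239700

239700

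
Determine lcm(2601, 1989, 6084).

1758276

2601 = 3² · 17²; 1989 = 3² · 13 · 17; 6084 = 2² · 3² · 13²
lcm takes max exponent of each prime: 2² · 3² · 13² · 17² = 1758276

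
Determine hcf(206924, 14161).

289

206924 = 2² · 17² · 179
14161 = 7² · 17²
Common: 17² = 289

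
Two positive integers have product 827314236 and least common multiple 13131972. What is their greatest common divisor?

gcd·lcm = product, so gcd = 827314236/13131972 = 63.

63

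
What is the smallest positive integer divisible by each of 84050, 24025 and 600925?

lcm(84050, 24025) = 84050·24025/gcd = 2019301250/25 = 80772050
lcm(80772050, 600925) = 80772050·600925/gcd = 48537944146250/25 = 1941517765850

1941517765850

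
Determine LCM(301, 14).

602

gcd first: 301 = 21·14 + 7; 14 = 2·7 + 0 → gcd = 7
lcm = 301·14/gcd = 4214/7 = 602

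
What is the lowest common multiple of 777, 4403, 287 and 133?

10289811

777 = 3 · 7 · 37; 4403 = 7 · 17 · 37; 287 = 7 · 41; 133 = 7 · 19
lcm takes max exponent of each prime: 3 · 7 · 17 · 19 · 37 · 41 = 10289811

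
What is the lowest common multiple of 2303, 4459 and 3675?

2303 = 7² · 47; 4459 = 7³ · 13; 3675 = 3 · 5² · 7²
lcm takes max exponent of each prime: 3 · 5² · 7³ · 13 · 47 = 15717975

15717975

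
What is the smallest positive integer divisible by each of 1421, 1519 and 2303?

1421 = 7² · 29; 1519 = 7² · 31; 2303 = 7² · 47
lcm takes max exponent of each prime: 7² · 29 · 31 · 47 = 2070397

2070397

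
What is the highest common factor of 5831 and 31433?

Euclid: 31433 = 5·5831 + 2278; 5831 = 2·2278 + 1275; 2278 = 1·1275 + 1003; 1275 = 1·1003 + 272; 1003 = 3·272 + 187; 272 = 1·187 + 85; 187 = 2·85 + 17; 85 = 5·17 + 0. Last nonzero remainder: 17.

17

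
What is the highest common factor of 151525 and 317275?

25

Euclid: 317275 = 2·151525 + 14225; 151525 = 10·14225 + 9275; 14225 = 1·9275 + 4950; 9275 = 1·4950 + 4325; 4950 = 1·4325 + 625; 4325 = 6·625 + 575; 625 = 1·575 + 50; 575 = 11·50 + 25; 50 = 2·25 + 0. Last nonzero remainder: 25.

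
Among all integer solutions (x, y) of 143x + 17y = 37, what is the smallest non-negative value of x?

15

gcd(143, 17) = 1 (Euclid: 143 = 8·17 + 7; 17 = 2·7 + 3; 7 = 2·3 + 1; 3 = 3·1 + 0), and 1 | 37.
Extended Euclid: 143·(5) + 17·(-42) = 1. Scale by 37: x₀ = 185.
General solution x = x₀ + 17t; reducing mod 17 gives x = 15 (and y = -124).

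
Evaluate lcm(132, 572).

gcd first: 572 = 4·132 + 44; 132 = 3·44 + 0 → gcd = 44
lcm = 132·572/gcd = 75504/44 = 1716

1716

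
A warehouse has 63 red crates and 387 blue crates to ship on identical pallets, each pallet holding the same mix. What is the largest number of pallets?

Euclid: 387 = 6·63 + 9; 63 = 7·9 + 0. Last nonzero remainder: 9.

9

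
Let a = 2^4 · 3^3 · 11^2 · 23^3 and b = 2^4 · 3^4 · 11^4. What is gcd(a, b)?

52272

min exponent per shared prime: 2^4 · 3^3 · 11^2 = 52272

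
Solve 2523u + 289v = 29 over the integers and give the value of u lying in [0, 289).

196

Euclid: 2523 = 8·289 + 211; 289 = 1·211 + 78; 211 = 2·78 + 55; 78 = 1·55 + 23; 55 = 2·23 + 9; 23 = 2·9 + 5; 9 = 1·5 + 4; 5 = 1·4 + 1; 4 = 4·1 + 0 → gcd = 1; 29 = 1·29.
Back-substitution yields 2523·(-63) + 289·(550) = 1, so one solution is u = -63·29 = -1827, v = 550·29 = 15950.
Solutions in u differ by 289/1 = 289; the one in [0, 289) is -1827 mod 289 = 196.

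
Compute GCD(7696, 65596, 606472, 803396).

4

7696 = 2⁴ · 13 · 37; 65596 = 2² · 23² · 31; 606472 = 2³ · 41 · 43²; 803396 = 2² · 11 · 19 · 31²
gcd takes min exponent of each prime: 2² = 4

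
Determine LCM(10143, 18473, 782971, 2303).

99027823167

10143 = 3² · 7² · 23; 18473 = 7² · 13 · 29; 782971 = 7² · 19 · 29²; 2303 = 7² · 47
lcm takes max exponent of each prime: 3² · 7² · 13 · 19 · 23 · 29² · 47 = 99027823167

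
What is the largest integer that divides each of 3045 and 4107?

Euclid: 4107 = 1·3045 + 1062; 3045 = 2·1062 + 921; 1062 = 1·921 + 141; 921 = 6·141 + 75; 141 = 1·75 + 66; 75 = 1·66 + 9; 66 = 7·9 + 3; 9 = 3·3 + 0. Last nonzero remainder: 3.

3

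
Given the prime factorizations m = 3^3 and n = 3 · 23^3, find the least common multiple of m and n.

max exponent per prime: 3^3 · 23^3 = 328509

328509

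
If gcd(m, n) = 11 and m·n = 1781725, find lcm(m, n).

161975

For any two positive integers, gcd × lcm equals their product. Hence lcm = 1781725 / 11 = 161975.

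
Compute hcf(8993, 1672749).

8993 = 17 · 23²
1672749 = 3² · 13 · 17 · 29²
Common: 17 = 17

17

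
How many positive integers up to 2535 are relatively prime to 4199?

4199 = 13·17·19. Inclusion–exclusion on these primes:
2535 − ⌊2535/13⌋ − ⌊2535/17⌋ − ⌊2535/19⌋ + ⌊2535/221⌋ + ⌊2535/247⌋ + ⌊2535/323⌋ − ⌊2535/4199⌋ = 2086

2086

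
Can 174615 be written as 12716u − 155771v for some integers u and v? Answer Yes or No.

No

gcd(12716, 155771): 155771 = 12·12716 + 3179; 12716 = 4·3179 + 0 → 3179
3179 does not divide 174615, so a solution does not exist.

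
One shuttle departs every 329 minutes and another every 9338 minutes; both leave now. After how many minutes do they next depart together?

329 = 7 · 47; 9338 = 2 · 7 · 23 · 29
max exponents: 2 · 7 · 23 · 29 · 47 = 438886

438886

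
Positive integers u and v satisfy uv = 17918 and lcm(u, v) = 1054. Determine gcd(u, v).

17

gcd·lcm = product, so gcd = 17918/1054 = 17.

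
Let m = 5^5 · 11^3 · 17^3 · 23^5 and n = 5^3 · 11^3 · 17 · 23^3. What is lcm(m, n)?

131526729545715625

max exponent per prime: 5^5 · 11^3 · 17^3 · 23^5 = 131526729545715625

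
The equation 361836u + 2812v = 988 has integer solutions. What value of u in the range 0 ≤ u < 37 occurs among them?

gcd(361836, 2812) = 76 (Euclid: 361836 = 128·2812 + 1900; 2812 = 1·1900 + 912; 1900 = 2·912 + 76; 912 = 12·76 + 0), and 76 | 988.
Extended Euclid: 361836·(3) + 2812·(-386) = 76. Scale by 13: u₀ = 39.
General solution u = u₀ + 37t; reducing mod 37 gives u = 2 (and v = -257).

2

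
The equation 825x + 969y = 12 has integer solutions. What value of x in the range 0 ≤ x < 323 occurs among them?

Reduce mod 969: 825x ≡ 12 (mod 969). With g = gcd(825, 969) = 3 dividing 12, divide through: 275x ≡ 4 (mod 323).
Since gcd(275, 323) = 1, x ≡ 4·(275)⁻¹ ≡ 296 (mod 323). Smallest non-negative: 296.

296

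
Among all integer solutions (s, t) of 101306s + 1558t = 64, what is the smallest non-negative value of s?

348

Euclid: 101306 = 65·1558 + 36; 1558 = 43·36 + 10; 36 = 3·10 + 6; 10 = 1·6 + 4; 6 = 1·4 + 2; 4 = 2·2 + 0 → gcd = 2; 64 = 2·32.
Back-substitution yields 101306·(303) + 1558·(-19702) = 2, so one solution is s = 303·32 = 9696, t = -19702·32 = -630464.
Solutions in s differ by 1558/2 = 779; the one in [0, 779) is 9696 mod 779 = 348.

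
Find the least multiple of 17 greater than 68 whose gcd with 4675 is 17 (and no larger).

Multiples of 17 above 68: 17·5, 17·6, … . Need the cofactor coprime to 4675/17 = 275.
Checking s = 5, 6, … the first with gcd(s, 275) = 1 is s = 6, giving 102.

102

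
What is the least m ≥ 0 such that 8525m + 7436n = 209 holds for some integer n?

485

Reduce mod 7436: 8525m ≡ 209 (mod 7436). With g = gcd(8525, 7436) = 11 dividing 209, divide through: 775m ≡ 19 (mod 676).
Since gcd(775, 676) = 1, m ≡ 19·(775)⁻¹ ≡ 485 (mod 676). Smallest non-negative: 485.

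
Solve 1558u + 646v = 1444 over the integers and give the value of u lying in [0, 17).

Euclid: 1558 = 2·646 + 266; 646 = 2·266 + 114; 266 = 2·114 + 38; 114 = 3·38 + 0 → gcd = 38; 1444 = 38·38.
Back-substitution yields 1558·(5) + 646·(-12) = 38, so one solution is u = 5·38 = 190, v = -12·38 = -456.
Solutions in u differ by 646/38 = 17; the one in [0, 17) is 190 mod 17 = 3.

3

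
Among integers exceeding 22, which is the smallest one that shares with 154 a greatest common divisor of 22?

44

Multiples of 22 above 22: 22·2, 22·3, … . Need the cofactor coprime to 154/22 = 7.
Checking s = 2, 3, … the first with gcd(s, 7) = 1 is s = 2, giving 44.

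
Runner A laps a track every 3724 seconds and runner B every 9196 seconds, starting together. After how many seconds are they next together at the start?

450604

gcd first: 9196 = 2·3724 + 1748; 3724 = 2·1748 + 228; 1748 = 7·228 + 152; 228 = 1·152 + 76; 152 = 2·76 + 0 → gcd = 76
lcm = 3724·9196/gcd = 34245904/76 = 450604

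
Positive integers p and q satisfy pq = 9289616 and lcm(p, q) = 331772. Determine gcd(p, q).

28

gcd·lcm = product, so gcd = 9289616/331772 = 28.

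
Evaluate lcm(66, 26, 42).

66 = 2 · 3 · 11; 26 = 2 · 13; 42 = 2 · 3 · 7
lcm takes max exponent of each prime: 2 · 3 · 7 · 11 · 13 = 6006

6006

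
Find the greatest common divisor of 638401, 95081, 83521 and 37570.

638401 = 17² · 47²; 95081 = 7 · 17² · 47; 83521 = 17⁴; 37570 = 2 · 5 · 13 · 17²
gcd takes min exponent of each prime: 17² = 289

289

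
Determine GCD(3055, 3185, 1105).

65

3055 = 5 · 13 · 47; 3185 = 5 · 7² · 13; 1105 = 5 · 13 · 17
gcd takes min exponent of each prime: 5 · 13 = 65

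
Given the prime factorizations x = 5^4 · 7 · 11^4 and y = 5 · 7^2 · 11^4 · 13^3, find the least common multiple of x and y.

985092233125

max exponent per prime: 5^4 · 7^2 · 11^4 · 13^3 = 985092233125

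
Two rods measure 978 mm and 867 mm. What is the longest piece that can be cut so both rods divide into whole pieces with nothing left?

978 = 2 · 3 · 163
867 = 3 · 17²
Common: 3 = 3

3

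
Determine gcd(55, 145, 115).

5

gcd(55, 145): 145 = 2·55 + 35; 55 = 1·35 + 20; 35 = 1·20 + 15; 20 = 1·15 + 5; 15 = 3·5 + 0 → 5
gcd(5, 115): 115 = 23·5 + 0 → 5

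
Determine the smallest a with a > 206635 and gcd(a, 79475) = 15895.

222530

gcd(a, 79475) = 15895 forces 15895 | a; write a = 15895s. Then gcd(15895s, 15895·5) = 15895·gcd(s, 5), so need gcd(s, 5) = 1.
15895s > 206635 gives s ≥ 14. The least s ≥ 14 coprime to 5 is 14, so a = 15895·14 = 222530.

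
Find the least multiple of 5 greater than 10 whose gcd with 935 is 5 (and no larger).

gcd(t, 935) = 5 forces 5 | t; write t = 5s. Then gcd(5s, 5·187) = 5·gcd(s, 187), so need gcd(s, 187) = 1.
5s > 10 gives s ≥ 3. The least s ≥ 3 coprime to 187 is 3, so t = 5·3 = 15.

15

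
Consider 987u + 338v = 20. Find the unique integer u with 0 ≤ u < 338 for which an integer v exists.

gcd(987, 338) = 1 (Euclid: 987 = 2·338 + 311; 338 = 1·311 + 27; 311 = 11·27 + 14; 27 = 1·14 + 13; 14 = 1·13 + 1; 13 = 13·1 + 0), and 1 | 20.
Extended Euclid: 987·(25) + 338·(-73) = 1. Scale by 20: u₀ = 500.
General solution u = u₀ + 338t; reducing mod 338 gives u = 162 (and v = -473).

162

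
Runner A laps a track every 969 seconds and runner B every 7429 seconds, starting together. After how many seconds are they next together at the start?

969 = 3 · 17 · 19; 7429 = 17 · 19 · 23
max exponents: 3 · 17 · 19 · 23 = 22287

22287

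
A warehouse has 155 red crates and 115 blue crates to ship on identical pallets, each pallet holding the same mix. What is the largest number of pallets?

5

155 = 5 · 31
115 = 5 · 23
Common: 5 = 5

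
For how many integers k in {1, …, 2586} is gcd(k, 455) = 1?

1637

455 = 5·7·13. Inclusion–exclusion on these primes:
2586 − ⌊2586/5⌋ − ⌊2586/7⌋ − ⌊2586/13⌋ + ⌊2586/35⌋ + ⌊2586/65⌋ + ⌊2586/91⌋ − ⌊2586/455⌋ = 1637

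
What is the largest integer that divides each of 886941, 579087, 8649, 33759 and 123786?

9

gcd(886941, 579087): 886941 = 1·579087 + 307854; 579087 = 1·307854 + 271233; 307854 = 1·271233 + 36621; 271233 = 7·36621 + 14886; 36621 = 2·14886 + 6849; 14886 = 2·6849 + 1188; 6849 = 5·1188 + 909; 1188 = 1·909 + 279; 909 = 3·279 + 72; 279 = 3·72 + 63; 72 = 1·63 + 9; 63 = 7·9 + 0 → 9
gcd(9, 8649): 8649 = 961·9 + 0 → 9
gcd(9, 33759): 33759 = 3751·9 + 0 → 9
gcd(9, 123786): 123786 = 13754·9 + 0 → 9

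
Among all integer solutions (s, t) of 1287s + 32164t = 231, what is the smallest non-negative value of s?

gcd(1287, 32164) = 11 (Euclid: 32164 = 24·1287 + 1276; 1287 = 1·1276 + 11; 1276 = 116·11 + 0), and 11 | 231.
Extended Euclid: 1287·(25) + 32164·(-1) = 11. Scale by 21: s₀ = 525.
General solution s = s₀ + 2924k; reducing mod 2924 gives s = 525 (and t = -21).

525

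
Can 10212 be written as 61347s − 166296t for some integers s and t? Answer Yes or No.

No

gcd(61347, 166296): 166296 = 2·61347 + 43602; 61347 = 1·43602 + 17745; 43602 = 2·17745 + 8112; 17745 = 2·8112 + 1521; 8112 = 5·1521 + 507; 1521 = 3·507 + 0 → 507
507 does not divide 10212, so a solution does not exist.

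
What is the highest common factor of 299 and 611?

13

299 = 13 · 23
611 = 13 · 47
Common: 13 = 13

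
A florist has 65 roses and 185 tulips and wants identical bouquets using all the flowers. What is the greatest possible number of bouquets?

5

Euclid: 185 = 2·65 + 55; 65 = 1·55 + 10; 55 = 5·10 + 5; 10 = 2·5 + 0. Last nonzero remainder: 5.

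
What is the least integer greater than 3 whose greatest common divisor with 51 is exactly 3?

gcd(a, 51) = 3 forces 3 | a; write a = 3s. Then gcd(3s, 3·17) = 3·gcd(s, 17), so need gcd(s, 17) = 1.
3s > 3 gives s ≥ 2. The least s ≥ 2 coprime to 17 is 2, so a = 3·2 = 6.

6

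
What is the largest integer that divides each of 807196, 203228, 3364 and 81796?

807196 = 2² · 13 · 19² · 43; 203228 = 2² · 23 · 47²; 3364 = 2² · 29²; 81796 = 2² · 11² · 13²
gcd takes min exponent of each prime: 2² = 4

4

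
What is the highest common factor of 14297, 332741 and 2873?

gcd(14297, 332741): 332741 = 23·14297 + 3910; 14297 = 3·3910 + 2567; 3910 = 1·2567 + 1343; 2567 = 1·1343 + 1224; 1343 = 1·1224 + 119; 1224 = 10·119 + 34; 119 = 3·34 + 17; 34 = 2·17 + 0 → 17
gcd(17, 2873): 2873 = 169·17 + 0 → 17

17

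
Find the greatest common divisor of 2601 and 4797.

9

Euclid: 4797 = 1·2601 + 2196; 2601 = 1·2196 + 405; 2196 = 5·405 + 171; 405 = 2·171 + 63; 171 = 2·63 + 45; 63 = 1·45 + 18; 45 = 2·18 + 9; 18 = 2·9 + 0. Last nonzero remainder: 9.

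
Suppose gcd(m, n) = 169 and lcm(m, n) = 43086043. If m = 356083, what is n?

20449

Using mn = gcd(m,n)·lcm(m,n) = 169·43086043 = 7281541267, we get n = 7281541267/356083 = 20449.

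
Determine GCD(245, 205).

Euclid: 245 = 1·205 + 40; 205 = 5·40 + 5; 40 = 8·5 + 0. Last nonzero remainder: 5.

5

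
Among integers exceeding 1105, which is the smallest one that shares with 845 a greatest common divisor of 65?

1170

gcd(t, 845) = 65 forces 65 | t; write t = 65s. Then gcd(65s, 65·13) = 65·gcd(s, 13), so need gcd(s, 13) = 1.
65s > 1105 gives s ≥ 18. The least s ≥ 18 coprime to 13 is 18, so t = 65·18 = 1170.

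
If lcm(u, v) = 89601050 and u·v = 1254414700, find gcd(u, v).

From gcd × lcm = uv: gcd = 1254414700 / 89601050 = 14.

14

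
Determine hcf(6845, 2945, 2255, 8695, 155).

gcd(6845, 2945): 6845 = 2·2945 + 955; 2945 = 3·955 + 80; 955 = 11·80 + 75; 80 = 1·75 + 5; 75 = 15·5 + 0 → 5
gcd(5, 2255): 2255 = 451·5 + 0 → 5
gcd(5, 8695): 8695 = 1739·5 + 0 → 5
gcd(5, 155): 155 = 31·5 + 0 → 5

5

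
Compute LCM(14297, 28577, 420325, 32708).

1143283665421300

14297 = 17 · 29²; 28577 = 17 · 41²; 420325 = 5² · 17 · 23 · 43; 32708 = 2² · 13 · 17 · 37
lcm takes max exponent of each prime: 2² · 5² · 13 · 17 · 23 · 29² · 37 · 41² · 43 = 1143283665421300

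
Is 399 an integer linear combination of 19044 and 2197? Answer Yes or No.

Yes

gcd(19044, 2197): 19044 = 8·2197 + 1468; 2197 = 1·1468 + 729; 1468 = 2·729 + 10; 729 = 72·10 + 9; 10 = 1·9 + 1; 9 = 9·1 + 0 → 1
1 divides 399, so a solution exists.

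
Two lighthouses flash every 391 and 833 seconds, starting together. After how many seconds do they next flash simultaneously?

391 = 17 · 23; 833 = 7² · 17
max exponents: 7² · 17 · 23 = 19159

19159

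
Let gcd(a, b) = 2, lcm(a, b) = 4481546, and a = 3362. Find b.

Using ab = gcd(a,b)·lcm(a,b) = 2·4481546 = 8963092, we get b = 8963092/3362 = 2666.

2666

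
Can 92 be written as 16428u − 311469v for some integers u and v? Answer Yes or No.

gcd(16428, 311469): 311469 = 18·16428 + 15765; 16428 = 1·15765 + 663; 15765 = 23·663 + 516; 663 = 1·516 + 147; 516 = 3·147 + 75; 147 = 1·75 + 72; 75 = 1·72 + 3; 72 = 24·3 + 0 → 3
3 does not divide 92, so a solution does not exist.

No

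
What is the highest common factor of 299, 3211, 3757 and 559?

13

gcd(299, 3211): 3211 = 10·299 + 221; 299 = 1·221 + 78; 221 = 2·78 + 65; 78 = 1·65 + 13; 65 = 5·13 + 0 → 13
gcd(13, 3757): 3757 = 289·13 + 0 → 13
gcd(13, 559): 559 = 43·13 + 0 → 13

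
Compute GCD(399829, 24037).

399829 = 47² · 181
24037 = 13 · 43²
Common: 1 = 1

1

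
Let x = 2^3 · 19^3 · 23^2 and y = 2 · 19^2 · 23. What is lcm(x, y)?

max exponent per prime: 2^3 · 19^3 · 23^2 = 29027288

29027288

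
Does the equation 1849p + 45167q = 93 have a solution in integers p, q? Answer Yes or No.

Yes

gcd(1849, 45167): 45167 = 24·1849 + 791; 1849 = 2·791 + 267; 791 = 2·267 + 257; 267 = 1·257 + 10; 257 = 25·10 + 7; 10 = 1·7 + 3; 7 = 2·3 + 1; 3 = 3·1 + 0 → 1
1 divides 93, so a solution exists.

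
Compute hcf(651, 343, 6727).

7

gcd(651, 343): 651 = 1·343 + 308; 343 = 1·308 + 35; 308 = 8·35 + 28; 35 = 1·28 + 7; 28 = 4·7 + 0 → 7
gcd(7, 6727): 6727 = 961·7 + 0 → 7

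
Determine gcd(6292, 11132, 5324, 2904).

gcd(6292, 11132): 11132 = 1·6292 + 4840; 6292 = 1·4840 + 1452; 4840 = 3·1452 + 484; 1452 = 3·484 + 0 → 484
gcd(484, 5324): 5324 = 11·484 + 0 → 484
gcd(484, 2904): 2904 = 6·484 + 0 → 484

484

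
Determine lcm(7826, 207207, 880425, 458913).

748877179050

lcm(7826, 207207) = 7826·207207/gcd = 1621601982/91 = 17819802
lcm(17819802, 880425) = 17819802·880425/gcd = 15688999175850/35217 = 445495050
lcm(445495050, 458913) = 445495050·458913/gcd = 204443469880650/273 = 748877179050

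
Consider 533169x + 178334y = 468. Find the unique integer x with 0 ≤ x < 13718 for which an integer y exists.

13134

Euclid: 533169 = 2·178334 + 176501; 178334 = 1·176501 + 1833; 176501 = 96·1833 + 533; 1833 = 3·533 + 234; 533 = 2·234 + 65; 234 = 3·65 + 39; 65 = 1·39 + 26; 39 = 1·26 + 13; 26 = 2·13 + 0 → gcd = 13; 468 = 13·36.
Back-substitution yields 533169·(-5351) + 178334·(15998) = 13, so one solution is x = -5351·36 = -192636, y = 15998·36 = 575928.
Solutions in x differ by 178334/13 = 13718; the one in [0, 13718) is -192636 mod 13718 = 13134.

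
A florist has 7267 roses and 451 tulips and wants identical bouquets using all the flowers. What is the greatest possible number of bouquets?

7267 = 13² · 43
451 = 11 · 41
Common: 1 = 1

1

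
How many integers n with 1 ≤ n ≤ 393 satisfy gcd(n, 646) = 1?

176

Prime factors of 646: 2, 17, 19. Count integers ≤ 393 divisible by none of them.
By inclusion–exclusion: 393 − ⌊393/2⌋ − ⌊393/17⌋ − ⌊393/19⌋ + ⌊393/34⌋ + ⌊393/38⌋ + ⌊393/323⌋ − ⌊393/646⌋ = 176.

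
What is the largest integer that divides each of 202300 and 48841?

202300 = 2² · 5² · 7 · 17²
48841 = 13² · 17²
Common: 17² = 289

289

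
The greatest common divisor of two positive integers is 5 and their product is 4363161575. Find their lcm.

872632315

gcd·lcm = product, so lcm = 4363161575/5 = 872632315.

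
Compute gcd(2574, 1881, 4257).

2574 = 2 · 3² · 11 · 13; 1881 = 3² · 11 · 19; 4257 = 3² · 11 · 43
gcd takes min exponent of each prime: 3² · 11 = 99

99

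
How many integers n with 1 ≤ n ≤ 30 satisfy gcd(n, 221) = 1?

27

221 = 13·17. Inclusion–exclusion on these primes:
30 − ⌊30/13⌋ − ⌊30/17⌋ + ⌊30/221⌋ = 27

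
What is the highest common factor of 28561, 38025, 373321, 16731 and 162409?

28561 = 13⁴; 38025 = 3² · 5² · 13²; 373321 = 13² · 47²; 16731 = 3² · 11 · 13²; 162409 = 13² · 31²
gcd takes min exponent of each prime: 13² = 169

169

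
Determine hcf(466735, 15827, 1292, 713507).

323

gcd(466735, 15827): 466735 = 29·15827 + 7752; 15827 = 2·7752 + 323; 7752 = 24·323 + 0 → 323
gcd(323, 1292): 1292 = 4·323 + 0 → 323
gcd(323, 713507): 713507 = 2209·323 + 0 → 323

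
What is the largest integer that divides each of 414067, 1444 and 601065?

361

414067 = 19² · 31 · 37; 1444 = 2² · 19²; 601065 = 3² · 5 · 19² · 37
gcd takes min exponent of each prime: 19² = 361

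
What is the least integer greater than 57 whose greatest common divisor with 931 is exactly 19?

931 = 19·49. Any x with gcd(x, 931) = 19 is a multiple of 19, say 19s, with s coprime to 49.
Need s > 57/19, so s ≥ 4. First s ≥ 4 with gcd(s, 49) = 1 is s = 4. Thus x = 19·4 = 76.

76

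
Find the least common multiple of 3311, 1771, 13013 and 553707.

3311 = 7 · 11 · 43; 1771 = 7 · 11 · 23; 13013 = 7 · 11 · 13²; 553707 = 3² · 7 · 11 · 17 · 47
lcm takes max exponent of each prime: 3² · 7 · 11 · 13² · 17 · 23 · 43 · 47 = 92547141687

92547141687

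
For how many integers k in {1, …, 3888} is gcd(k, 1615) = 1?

1615 = 5·17·19. Inclusion–exclusion on these primes:
3888 − ⌊3888/5⌋ − ⌊3888/17⌋ − ⌊3888/19⌋ + ⌊3888/85⌋ + ⌊3888/95⌋ + ⌊3888/323⌋ − ⌊3888/1615⌋ = 2774

2774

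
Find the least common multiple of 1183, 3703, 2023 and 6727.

173804752303

lcm(1183, 3703) = 1183·3703/gcd = 4380649/7 = 625807
lcm(625807, 2023) = 625807·2023/gcd = 1266007561/7 = 180858223
lcm(180858223, 6727) = 180858223·6727/gcd = 1216633266121/7 = 173804752303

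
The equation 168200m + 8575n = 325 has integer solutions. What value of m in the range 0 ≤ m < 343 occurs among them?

Euclid: 168200 = 19·8575 + 5275; 8575 = 1·5275 + 3300; 5275 = 1·3300 + 1975; 3300 = 1·1975 + 1325; 1975 = 1·1325 + 650; 1325 = 2·650 + 25; 650 = 26·25 + 0 → gcd = 25; 325 = 25·13.
Back-substitution yields 168200·(-13) + 8575·(255) = 25, so one solution is m = -13·13 = -169, n = 255·13 = 3315.
Solutions in m differ by 8575/25 = 343; the one in [0, 343) is -169 mod 343 = 174.

174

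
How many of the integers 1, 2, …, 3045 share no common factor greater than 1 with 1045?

Prime factors of 1045: 5, 11, 19. Count integers ≤ 3045 divisible by none of them.
By inclusion–exclusion: 3045 − ⌊3045/5⌋ − ⌊3045/11⌋ − ⌊3045/19⌋ + ⌊3045/55⌋ + ⌊3045/95⌋ + ⌊3045/209⌋ − ⌊3045/1045⌋ = 2099.

2099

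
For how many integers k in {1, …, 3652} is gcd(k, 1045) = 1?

2516

1045 = 5·11·19. Inclusion–exclusion on these primes:
3652 − ⌊3652/5⌋ − ⌊3652/11⌋ − ⌊3652/19⌋ + ⌊3652/55⌋ + ⌊3652/95⌋ + ⌊3652/209⌋ − ⌊3652/1045⌋ = 2516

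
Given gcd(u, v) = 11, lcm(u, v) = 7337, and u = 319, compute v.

253

Using uv = gcd(u,v)·lcm(u,v) = 11·7337 = 80707, we get v = 80707/319 = 253.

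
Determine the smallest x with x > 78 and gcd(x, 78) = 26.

78 = 26·3. Any x with gcd(x, 78) = 26 is a multiple of 26, say 26s, with s coprime to 3.
Need s > 78/26, so s ≥ 4. First s ≥ 4 with gcd(s, 3) = 1 is s = 4. Thus x = 26·4 = 104.

104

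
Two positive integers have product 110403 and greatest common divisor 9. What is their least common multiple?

For any two positive integers, gcd × lcm equals their product. Hence lcm = 110403 / 9 = 12267.

12267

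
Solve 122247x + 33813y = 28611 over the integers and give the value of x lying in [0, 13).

3

gcd(122247, 33813) = 2601 (Euclid: 122247 = 3·33813 + 20808; 33813 = 1·20808 + 13005; 20808 = 1·13005 + 7803; 13005 = 1·7803 + 5202; 7803 = 1·5202 + 2601; 5202 = 2·2601 + 0), and 2601 | 28611.
Extended Euclid: 122247·(5) + 33813·(-18) = 2601. Scale by 11: x₀ = 55.
General solution x = x₀ + 13t; reducing mod 13 gives x = 3 (and y = -10).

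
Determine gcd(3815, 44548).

7

Euclid: 44548 = 11·3815 + 2583; 3815 = 1·2583 + 1232; 2583 = 2·1232 + 119; 1232 = 10·119 + 42; 119 = 2·42 + 35; 42 = 1·35 + 7; 35 = 5·7 + 0. Last nonzero remainder: 7.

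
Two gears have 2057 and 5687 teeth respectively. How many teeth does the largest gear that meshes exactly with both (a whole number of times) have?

121

2057 = 11² · 17
5687 = 11² · 47
Common: 11² = 121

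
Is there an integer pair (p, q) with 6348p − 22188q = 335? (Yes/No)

By Bézout, 6348p − 22188q = 335 has integer solutions iff gcd(6348, 22188) | 335.
Euclid: 22188 = 3·6348 + 3144; 6348 = 2·3144 + 60; 3144 = 52·60 + 24; 60 = 2·24 + 12; 24 = 2·12 + 0. gcd = 12; 335 mod 12 = 11. No.

No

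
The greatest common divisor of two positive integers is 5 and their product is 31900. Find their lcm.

For any two positive integers, gcd × lcm equals their product. Hence lcm = 31900 / 5 = 6380.

6380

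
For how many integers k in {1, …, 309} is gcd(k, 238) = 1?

125

Prime factors of 238: 2, 7, 17. Count integers ≤ 309 divisible by none of them.
By inclusion–exclusion: 309 − ⌊309/2⌋ − ⌊309/7⌋ − ⌊309/17⌋ + ⌊309/14⌋ + ⌊309/34⌋ + ⌊309/119⌋ − ⌊309/238⌋ = 125.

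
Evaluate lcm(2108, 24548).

760988

gcd first: 24548 = 11·2108 + 1360; 2108 = 1·1360 + 748; 1360 = 1·748 + 612; 748 = 1·612 + 136; 612 = 4·136 + 68; 136 = 2·68 + 0 → gcd = 68
lcm = 2108·24548/gcd = 51747184/68 = 760988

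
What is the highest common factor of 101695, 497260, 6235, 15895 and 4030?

5

gcd(101695, 497260): 497260 = 4·101695 + 90480; 101695 = 1·90480 + 11215; 90480 = 8·11215 + 760; 11215 = 14·760 + 575; 760 = 1·575 + 185; 575 = 3·185 + 20; 185 = 9·20 + 5; 20 = 4·5 + 0 → 5
gcd(5, 6235): 6235 = 1247·5 + 0 → 5
gcd(5, 15895): 15895 = 3179·5 + 0 → 5
gcd(5, 4030): 4030 = 806·5 + 0 → 5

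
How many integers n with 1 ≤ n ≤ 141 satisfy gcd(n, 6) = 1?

6 = 2·3. Inclusion–exclusion on these primes:
141 − ⌊141/2⌋ − ⌊141/3⌋ + ⌊141/6⌋ = 47

47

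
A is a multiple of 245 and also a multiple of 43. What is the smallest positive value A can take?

gcd first: 245 = 5·43 + 30; 43 = 1·30 + 13; 30 = 2·13 + 4; 13 = 3·4 + 1; 4 = 4·1 + 0 → gcd = 1
lcm = 245·43/gcd = 10535/1 = 10535

10535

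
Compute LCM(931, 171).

gcd first: 931 = 5·171 + 76; 171 = 2·76 + 19; 76 = 4·19 + 0 → gcd = 19
lcm = 931·171/gcd = 159201/19 = 8379

8379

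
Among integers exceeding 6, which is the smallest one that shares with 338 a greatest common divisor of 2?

Multiples of 2 above 6: 2·4, 2·5, … . Need the cofactor coprime to 338/2 = 169.
Checking s = 4, 5, … the first with gcd(s, 169) = 1 is s = 4, giving 8.

8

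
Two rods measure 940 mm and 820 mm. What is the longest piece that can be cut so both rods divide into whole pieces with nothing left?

20

Euclid: 940 = 1·820 + 120; 820 = 6·120 + 100; 120 = 1·100 + 20; 100 = 5·20 + 0. Last nonzero remainder: 20.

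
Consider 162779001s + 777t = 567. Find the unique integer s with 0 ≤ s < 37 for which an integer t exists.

gcd(162779001, 777) = 21 (Euclid: 162779001 = 209496·777 + 609; 777 = 1·609 + 168; 609 = 3·168 + 105; 168 = 1·105 + 63; 105 = 1·63 + 42; 63 = 1·42 + 21; 42 = 2·21 + 0), and 21 | 567.
Extended Euclid: 162779001·(-14) + 777·(2932955) = 21. Scale by 27: s₀ = -378.
General solution s = s₀ + 37k; reducing mod 37 gives s = 29 (and t = -6075406).

29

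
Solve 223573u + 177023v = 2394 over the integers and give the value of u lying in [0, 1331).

Euclid: 223573 = 1·177023 + 46550; 177023 = 3·46550 + 37373; 46550 = 1·37373 + 9177; 37373 = 4·9177 + 665; 9177 = 13·665 + 532; 665 = 1·532 + 133; 532 = 4·133 + 0 → gcd = 133; 2394 = 133·18.
Back-substitution yields 223573·(-270) + 177023·(341) = 133, so one solution is u = -270·18 = -4860, v = 341·18 = 6138.
Solutions in u differ by 177023/133 = 1331; the one in [0, 1331) is -4860 mod 1331 = 464.

464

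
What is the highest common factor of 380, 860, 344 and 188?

gcd(380, 860): 860 = 2·380 + 100; 380 = 3·100 + 80; 100 = 1·80 + 20; 80 = 4·20 + 0 → 20
gcd(20, 344): 344 = 17·20 + 4; 20 = 5·4 + 0 → 4
gcd(4, 188): 188 = 47·4 + 0 → 4

4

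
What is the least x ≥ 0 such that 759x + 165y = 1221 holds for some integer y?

4

gcd(759, 165) = 33 (Euclid: 759 = 4·165 + 99; 165 = 1·99 + 66; 99 = 1·66 + 33; 66 = 2·33 + 0), and 33 | 1221.
Extended Euclid: 759·(2) + 165·(-9) = 33. Scale by 37: x₀ = 74.
General solution x = x₀ + 5t; reducing mod 5 gives x = 4 (and y = -11).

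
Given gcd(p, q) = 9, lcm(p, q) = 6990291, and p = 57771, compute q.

1089

Using pq = gcd(p,q)·lcm(p,q) = 9·6990291 = 62912619, we get q = 62912619/57771 = 1089.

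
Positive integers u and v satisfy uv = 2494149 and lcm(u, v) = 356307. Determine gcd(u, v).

From gcd × lcm = uv: gcd = 2494149 / 356307 = 7.

7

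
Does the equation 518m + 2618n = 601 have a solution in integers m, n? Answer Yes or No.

By Bézout, 518m + 2618n = 601 has integer solutions iff gcd(518, 2618) | 601.
Euclid: 2618 = 5·518 + 28; 518 = 18·28 + 14; 28 = 2·14 + 0. gcd = 14; 601 mod 14 = 13. No.

No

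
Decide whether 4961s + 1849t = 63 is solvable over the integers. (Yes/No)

Yes

gcd(4961, 1849): 4961 = 2·1849 + 1263; 1849 = 1·1263 + 586; 1263 = 2·586 + 91; 586 = 6·91 + 40; 91 = 2·40 + 11; 40 = 3·11 + 7; 11 = 1·7 + 4; 7 = 1·4 + 3; 4 = 1·3 + 1; 3 = 3·1 + 0 → 1
1 divides 63, so a solution exists.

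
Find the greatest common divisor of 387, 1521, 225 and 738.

gcd(387, 1521): 1521 = 3·387 + 360; 387 = 1·360 + 27; 360 = 13·27 + 9; 27 = 3·9 + 0 → 9
gcd(9, 225): 225 = 25·9 + 0 → 9
gcd(9, 738): 738 = 82·9 + 0 → 9

9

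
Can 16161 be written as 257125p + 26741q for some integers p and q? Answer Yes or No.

By Bézout, 257125p + 26741q = 16161 has integer solutions iff gcd(257125, 26741) | 16161.
Euclid: 257125 = 9·26741 + 16456; 26741 = 1·16456 + 10285; 16456 = 1·10285 + 6171; 10285 = 1·6171 + 4114; 6171 = 1·4114 + 2057; 4114 = 2·2057 + 0. gcd = 2057; 16161 mod 2057 = 1762. No.

No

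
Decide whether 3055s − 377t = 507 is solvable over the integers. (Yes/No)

Yes

By Bézout, 3055s − 377t = 507 has integer solutions iff gcd(3055, 377) | 507.
Euclid: 3055 = 8·377 + 39; 377 = 9·39 + 26; 39 = 1·26 + 13; 26 = 2·13 + 0. gcd = 13; 507 mod 13 = 0. Yes.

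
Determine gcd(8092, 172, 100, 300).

4

gcd(8092, 172): 8092 = 47·172 + 8; 172 = 21·8 + 4; 8 = 2·4 + 0 → 4
gcd(4, 100): 100 = 25·4 + 0 → 4
gcd(4, 300): 300 = 75·4 + 0 → 4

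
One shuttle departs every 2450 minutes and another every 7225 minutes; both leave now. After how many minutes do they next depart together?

708050

2450 = 2 · 5² · 7²; 7225 = 5² · 17²
max exponents: 2 · 5² · 7² · 17² = 708050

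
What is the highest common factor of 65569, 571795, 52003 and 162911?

119

gcd(65569, 571795): 571795 = 8·65569 + 47243; 65569 = 1·47243 + 18326; 47243 = 2·18326 + 10591; 18326 = 1·10591 + 7735; 10591 = 1·7735 + 2856; 7735 = 2·2856 + 2023; 2856 = 1·2023 + 833; 2023 = 2·833 + 357; 833 = 2·357 + 119; 357 = 3·119 + 0 → 119
gcd(119, 52003): 52003 = 437·119 + 0 → 119
gcd(119, 162911): 162911 = 1369·119 + 0 → 119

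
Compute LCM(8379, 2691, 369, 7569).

86385973401

lcm(8379, 2691) = 8379·2691/gcd = 22547889/9 = 2505321
lcm(2505321, 369) = 2505321·369/gcd = 924463449/9 = 102718161
lcm(102718161, 7569) = 102718161·7569/gcd = 777473760609/9 = 86385973401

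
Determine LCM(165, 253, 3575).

246675

165 = 3 · 5 · 11; 253 = 11 · 23; 3575 = 5² · 11 · 13
lcm takes max exponent of each prime: 3 · 5² · 11 · 13 · 23 = 246675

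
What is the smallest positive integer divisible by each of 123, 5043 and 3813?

156333

123 = 3 · 41; 5043 = 3 · 41²; 3813 = 3 · 31 · 41
lcm takes max exponent of each prime: 3 · 31 · 41² = 156333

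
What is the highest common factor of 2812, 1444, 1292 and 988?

76

gcd(2812, 1444): 2812 = 1·1444 + 1368; 1444 = 1·1368 + 76; 1368 = 18·76 + 0 → 76
gcd(76, 1292): 1292 = 17·76 + 0 → 76
gcd(76, 988): 988 = 13·76 + 0 → 76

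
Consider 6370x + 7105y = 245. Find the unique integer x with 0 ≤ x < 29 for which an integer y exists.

19

Euclid: 7105 = 1·6370 + 735; 6370 = 8·735 + 490; 735 = 1·490 + 245; 490 = 2·245 + 0 → gcd = 245; 245 = 245·1.
Back-substitution yields 6370·(-10) + 7105·(9) = 245, so one solution is x = -10·1 = -10, y = 9·1 = 9.
Solutions in x differ by 7105/245 = 29; the one in [0, 29) is -10 mod 29 = 19.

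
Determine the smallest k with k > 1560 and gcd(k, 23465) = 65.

23465 = 65·361. Any k with gcd(k, 23465) = 65 is a multiple of 65, say 65s, with s coprime to 361.
Need s > 1560/65, so s ≥ 25. First s ≥ 25 with gcd(s, 361) = 1 is s = 25. Thus k = 65·25 = 1625.

1625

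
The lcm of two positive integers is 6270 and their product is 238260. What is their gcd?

From gcd × lcm = uv: gcd = 238260 / 6270 = 38.

38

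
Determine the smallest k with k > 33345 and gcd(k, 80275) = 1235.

34580

80275 = 1235·65. Any k with gcd(k, 80275) = 1235 is a multiple of 1235, say 1235s, with s coprime to 65.
Need s > 33345/1235, so s ≥ 28. First s ≥ 28 with gcd(s, 65) = 1 is s = 28. Thus k = 1235·28 = 34580.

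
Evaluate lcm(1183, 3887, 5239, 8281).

lcm(1183, 3887) = 1183·3887/gcd = 4598321/169 = 27209
lcm(27209, 5239) = 27209·5239/gcd = 142547951/169 = 843479
lcm(843479, 8281) = 843479·8281/gcd = 6984849599/1183 = 5904353

5904353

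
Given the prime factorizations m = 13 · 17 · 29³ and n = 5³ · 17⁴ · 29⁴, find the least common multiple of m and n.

95993326651625

max exponent per prime: 5³ · 13 · 17⁴ · 29⁴ = 95993326651625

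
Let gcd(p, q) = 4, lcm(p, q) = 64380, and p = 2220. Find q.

116

p·q = gcd·lcm = 4·64380 = 257520, so q = 257520/2220 = 116.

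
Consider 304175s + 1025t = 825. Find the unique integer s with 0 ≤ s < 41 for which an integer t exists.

Euclid: 304175 = 296·1025 + 775; 1025 = 1·775 + 250; 775 = 3·250 + 25; 250 = 10·25 + 0 → gcd = 25; 825 = 25·33.
Back-substitution yields 304175·(4) + 1025·(-1187) = 25, so one solution is s = 4·33 = 132, t = -1187·33 = -39171.
Solutions in s differ by 1025/25 = 41; the one in [0, 41) is 132 mod 41 = 9.

9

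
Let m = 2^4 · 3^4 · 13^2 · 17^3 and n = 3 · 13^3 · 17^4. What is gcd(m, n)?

2490891

min exponent per shared prime: 3 · 13^2 · 17^3 = 2490891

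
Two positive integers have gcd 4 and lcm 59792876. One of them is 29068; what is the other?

a·b = gcd·lcm = 4·59792876 = 239171504, so b = 239171504/29068 = 8228.

8228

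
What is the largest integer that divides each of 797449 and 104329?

Euclid: 797449 = 7·104329 + 67146; 104329 = 1·67146 + 37183; 67146 = 1·37183 + 29963; 37183 = 1·29963 + 7220; 29963 = 4·7220 + 1083; 7220 = 6·1083 + 722; 1083 = 1·722 + 361; 722 = 2·361 + 0. Last nonzero remainder: 361.

361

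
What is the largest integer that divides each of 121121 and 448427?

7

121121 = 7 · 11³ · 13
448427 = 7 · 29 · 47²
Common: 7 = 7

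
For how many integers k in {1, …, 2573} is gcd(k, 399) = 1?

1394

Prime factors of 399: 3, 7, 19. Count integers ≤ 2573 divisible by none of them.
By inclusion–exclusion: 2573 − ⌊2573/3⌋ − ⌊2573/7⌋ − ⌊2573/19⌋ + ⌊2573/21⌋ + ⌊2573/57⌋ + ⌊2573/133⌋ − ⌊2573/399⌋ = 1394.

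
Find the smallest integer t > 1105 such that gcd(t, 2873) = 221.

1326

gcd(t, 2873) = 221 forces 221 | t; write t = 221s. Then gcd(221s, 221·13) = 221·gcd(s, 13), so need gcd(s, 13) = 1.
221s > 1105 gives s ≥ 6. The least s ≥ 6 coprime to 13 is 6, so t = 221·6 = 1326.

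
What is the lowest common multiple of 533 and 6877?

281957

533 = 13 · 41; 6877 = 13 · 23²
max exponents: 13 · 23² · 41 = 281957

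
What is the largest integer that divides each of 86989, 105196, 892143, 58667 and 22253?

2023

gcd(86989, 105196): 105196 = 1·86989 + 18207; 86989 = 4·18207 + 14161; 18207 = 1·14161 + 4046; 14161 = 3·4046 + 2023; 4046 = 2·2023 + 0 → 2023
gcd(2023, 892143): 892143 = 441·2023 + 0 → 2023
gcd(2023, 58667): 58667 = 29·2023 + 0 → 2023
gcd(2023, 22253): 22253 = 11·2023 + 0 → 2023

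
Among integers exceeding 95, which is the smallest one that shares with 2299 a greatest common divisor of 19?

gcd(x, 2299) = 19 forces 19 | x; write x = 19s. Then gcd(19s, 19·121) = 19·gcd(s, 121), so need gcd(s, 121) = 1.
19s > 95 gives s ≥ 6. The least s ≥ 6 coprime to 121 is 6, so x = 19·6 = 114.

114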